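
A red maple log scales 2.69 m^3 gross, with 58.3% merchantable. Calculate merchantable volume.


Formula: MV = V_total * (merchantable_pct / 100)
Merchantable fraction = 58.3% / 100 = 0.583
MV = 2.69 m^3 * 0.583 = 1.568 m^3

1.568


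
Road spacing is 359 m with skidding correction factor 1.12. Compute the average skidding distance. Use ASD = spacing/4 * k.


Formula: ASD = (spacing / 4) * correction
Uncorrected distance = spacing / 4 = 359 / 4 = 89.75 m
ASD = 89.75 * 1.12 = 101 m

101


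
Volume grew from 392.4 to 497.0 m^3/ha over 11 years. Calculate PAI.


Formula: PAI = (V_T2 - V_T1) / (T2 - T1)
Volume increment = 497.0 - 392.4 = 104.6 m^3/ha
PAI = 104.6 / 11 = 9.51 m^3/ha/year

9.51


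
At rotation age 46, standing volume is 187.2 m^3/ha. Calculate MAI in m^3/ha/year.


Formula: MAI = Total Volume / Stand Age
MAI = 187.2 m^3/ha / 46 years
MAI = 4.07 m^3/ha/year

4.07


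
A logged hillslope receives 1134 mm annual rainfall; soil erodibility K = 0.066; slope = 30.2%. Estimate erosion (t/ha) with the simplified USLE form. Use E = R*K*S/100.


Formula: E = R * K * S / 100  (simplified USLE)
R * K = 1134 * 0.066 = 74.844
E = 74.844 * 30.2 / 100 = 22.6 t/ha

22.6


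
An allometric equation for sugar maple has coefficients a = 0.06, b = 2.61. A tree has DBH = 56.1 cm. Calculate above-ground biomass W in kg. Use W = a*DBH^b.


Formula: W = a * DBH^b  (allometric power law)
DBH^b = 56.1^2.61 = 36710.734
W = 0.06 * 36710.734 = 2202.6 kg

2202.6


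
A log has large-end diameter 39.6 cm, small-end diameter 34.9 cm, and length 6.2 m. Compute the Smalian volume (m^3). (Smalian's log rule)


Smalian: V = (A1 + A2)/2 * L,  A = pi*(D/200)^2
A1 = pi*(39.6/200)^2 = 0.123163 m^2
A2 = pi*(34.9/200)^2 = 0.095662 m^2
V = (0.123163+0.095662)/2*6.2 = 0.6784 m^3

0.6784


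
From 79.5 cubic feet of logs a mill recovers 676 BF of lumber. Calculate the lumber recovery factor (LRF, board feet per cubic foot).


Formula: LRF = Lumber Output (BF) / Log Input (ft^3)
LRF = 676 BF / 79.5 ft^3
LRF = 8.5 BF/ft^3

8.5


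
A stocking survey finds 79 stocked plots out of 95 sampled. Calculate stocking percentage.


Formula: Stocking % = stocked plots / total plots * 100
Stocking = 79 / 95 * 100
Stocking = 0.8316 * 100 = 83.2%

83.2


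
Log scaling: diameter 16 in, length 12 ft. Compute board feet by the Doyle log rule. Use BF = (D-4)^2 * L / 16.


Doyle: BF = (D - 4)^2 * L / 16
Adjusted diameter = 16 - 4 = 12 in
(D-4)^2 = 12^2 = 144
BF = 144 * 12 / 16 = 108 BF

108


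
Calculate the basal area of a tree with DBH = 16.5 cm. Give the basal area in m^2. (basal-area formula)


Formula: BA = pi * (DBH/2)^2 / 10000  (cm^2 to m^2)
Radius = DBH/2 = 16.5/2 = 8.25 cm
BA = pi * 8.25^2 / 10000
   = 213.8246 cm^2 / 10000
   = 0.0214 m^2

0.0214


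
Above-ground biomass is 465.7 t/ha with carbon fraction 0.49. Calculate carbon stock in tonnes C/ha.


Formula: Carbon Stock = Biomass * Carbon Fraction
C = 465.7 t/ha * 0.49
C = 228.2 t C/ha

228.2


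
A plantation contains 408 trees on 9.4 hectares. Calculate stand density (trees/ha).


Formula: Stand Density = N_trees / Area_ha
Density = 408 trees / 9.4 ha
Density = 43 trees/ha

43


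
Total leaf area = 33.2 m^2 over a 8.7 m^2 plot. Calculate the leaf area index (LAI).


Formula: LAI = total leaf area / ground area  (dimensionless)
LAI = 33.2 m^2 / 8.7 m^2
LAI = 3.82

3.82


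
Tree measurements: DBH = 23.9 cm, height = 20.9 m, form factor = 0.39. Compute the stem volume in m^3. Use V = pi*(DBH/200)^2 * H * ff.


Formula: V = pi * (DBH/200)^2 * H * ff
Radius = DBH/200 = 23.9/200 = 0.1195 m
Radius^2 = 0.1195^2 = 0.01428025 m^2
V = pi * 0.01428025 * 20.9 * 0.39
V = 0.366 m^3

0.366


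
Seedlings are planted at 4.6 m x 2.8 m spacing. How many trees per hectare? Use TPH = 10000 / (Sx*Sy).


Formula: TPH = 10000 m^2/ha / (spacing_x * spacing_y)
Area per tree = 4.6 m * 2.8 m = 12.88 m^2
TPH = 10000 / 12.88 = 776 trees/ha

776


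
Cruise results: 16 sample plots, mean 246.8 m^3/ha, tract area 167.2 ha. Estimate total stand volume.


Formula: Total Volume = Mean Volume per ha * Total Area
Total Volume = 246.8 m^3/ha * 167.2 ha
Total Volume = 41265 m^3

41265


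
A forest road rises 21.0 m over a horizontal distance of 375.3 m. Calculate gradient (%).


Formula: Gradient = rise / run * 100
Gradient = 21.0 / 375.3 * 100 = 5.6%

5.6


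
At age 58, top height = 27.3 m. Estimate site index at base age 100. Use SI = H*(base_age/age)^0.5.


Formula: SI = H_dom * (base_age / age)^0.5
Age ratio = 100 / 58 = 1.72414
sqrt(age_ratio) = 1.31306
SI = 27.3 * 1.31306 = 35.8 m

35.8


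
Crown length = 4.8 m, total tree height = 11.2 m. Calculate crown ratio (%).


Formula: Crown Ratio = (Crown Length / Total Height) * 100
CR = (4.8 m / 11.2 m) * 100
CR = 0.4286 * 100 = 42.9%

42.9


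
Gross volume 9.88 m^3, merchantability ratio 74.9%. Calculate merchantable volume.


Formula: MV = V_total * (merchantable_pct / 100)
Merchantable fraction = 74.9% / 100 = 0.749
MV = 9.88 m^3 * 0.749 = 7.4 m^3

7.4


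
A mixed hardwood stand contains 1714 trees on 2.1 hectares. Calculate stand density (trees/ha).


Formula: Stand Density = N_trees / Area_ha
Density = 1714 trees / 2.1 ha
Density = 816 trees/ha

816


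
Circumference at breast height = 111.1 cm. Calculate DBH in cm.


Formula: DBH = C / pi
DBH = 111.1 / pi
pi = 3.14159...
DBH = 35.4 cm

35.4


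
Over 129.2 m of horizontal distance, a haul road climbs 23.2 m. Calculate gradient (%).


Formula: Gradient = rise / run * 100
Gradient = 23.2 / 129.2 * 100 = 18.0%

18.0


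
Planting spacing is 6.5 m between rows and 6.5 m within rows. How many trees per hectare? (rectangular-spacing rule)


Formula: TPH = 10000 m^2/ha / (spacing_x * spacing_y)
Area per tree = 6.5 m * 6.5 m = 42.25 m^2
TPH = 10000 / 42.25 = 237 trees/ha

237


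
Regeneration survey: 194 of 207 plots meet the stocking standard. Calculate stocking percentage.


Formula: Stocking % = stocked plots / total plots * 100
Stocking = 194 / 207 * 100
Stocking = 0.9372 * 100 = 93.7%

93.7


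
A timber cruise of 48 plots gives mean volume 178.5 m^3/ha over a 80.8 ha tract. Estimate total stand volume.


Formula: Total Volume = Mean Volume per ha * Total Area
Total Volume = 178.5 m^3/ha * 80.8 ha
Total Volume = 14423 m^3

14423


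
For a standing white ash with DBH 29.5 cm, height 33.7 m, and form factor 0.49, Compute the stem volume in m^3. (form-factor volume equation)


Formula: V = pi * (DBH/200)^2 * H * ff
Radius = DBH/200 = 29.5/200 = 0.1475 m
Radius^2 = 0.1475^2 = 0.02175625 m^2
V = pi * 0.02175625 * 33.7 * 0.49
V = 1.129 m^3

1.129


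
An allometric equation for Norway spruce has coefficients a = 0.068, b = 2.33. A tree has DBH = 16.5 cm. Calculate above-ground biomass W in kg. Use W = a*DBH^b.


Formula: W = a * DBH^b  (allometric power law)
DBH^b = 16.5^2.33 = 686.6534
W = 0.068 * 686.6534 = 46.7 kg

46.7


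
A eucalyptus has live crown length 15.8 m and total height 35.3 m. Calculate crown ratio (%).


Formula: Crown Ratio = (Crown Length / Total Height) * 100
CR = (15.8 m / 35.3 m) * 100
CR = 0.4476 * 100 = 44.8%

44.8


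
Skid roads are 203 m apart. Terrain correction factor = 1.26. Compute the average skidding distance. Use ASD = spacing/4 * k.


Formula: ASD = (spacing / 4) * correction
Uncorrected distance = spacing / 4 = 203 / 4 = 50.75 m
ASD = 50.75 * 1.26 = 64 m

64


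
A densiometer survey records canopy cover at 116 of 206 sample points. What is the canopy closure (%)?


Formula: Canopy closure = covered points / total points * 100
Closure = 116 / 206 * 100
Closure = 0.5631 * 100 = 56.3%

56.3


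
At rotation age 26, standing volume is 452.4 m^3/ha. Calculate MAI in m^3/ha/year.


Formula: MAI = Total Volume / Stand Age
MAI = 452.4 m^3/ha / 26 years
MAI = 17.4 m^3/ha/year

17.4


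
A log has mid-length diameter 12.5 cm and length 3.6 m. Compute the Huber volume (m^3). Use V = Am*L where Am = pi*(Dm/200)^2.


Huber: V = Am * L,  Am = pi*(Dm/200)^2
Am = pi*(12.5/200)^2 = 0.012272 m^2
V = 0.012272*3.6 = 0.0442 m^3

0.0442


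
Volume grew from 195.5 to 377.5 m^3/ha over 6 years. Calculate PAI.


Formula: PAI = (V_T2 - V_T1) / (T2 - T1)
Volume increment = 377.5 - 195.5 = 182.0 m^3/ha
PAI = 182.0 / 6 = 30.33 m^3/ha/year

30.33


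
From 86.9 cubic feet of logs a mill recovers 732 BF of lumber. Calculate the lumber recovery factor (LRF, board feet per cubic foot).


Formula: LRF = Lumber Output (BF) / Log Input (ft^3)
LRF = 732 BF / 86.9 ft^3
LRF = 8.42 BF/ft^3

8.42


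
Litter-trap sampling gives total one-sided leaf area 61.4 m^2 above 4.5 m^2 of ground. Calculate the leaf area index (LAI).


Formula: LAI = total leaf area / ground area  (dimensionless)
LAI = 61.4 m^2 / 4.5 m^2
LAI = 13.64

13.64


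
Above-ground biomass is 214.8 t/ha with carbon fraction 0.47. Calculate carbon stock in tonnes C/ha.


Formula: Carbon Stock = Biomass * Carbon Fraction
C = 214.8 t/ha * 0.47
C = 101.0 t C/ha

101.0


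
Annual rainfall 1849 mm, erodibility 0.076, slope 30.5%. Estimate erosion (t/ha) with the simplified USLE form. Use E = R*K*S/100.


Formula: E = R * K * S / 100  (simplified USLE)
R * K = 1849 * 0.076 = 140.524
E = 140.524 * 30.5 / 100 = 42.86 t/ha

42.86


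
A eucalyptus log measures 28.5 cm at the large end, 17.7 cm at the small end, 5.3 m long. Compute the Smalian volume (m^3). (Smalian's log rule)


Smalian: V = (A1 + A2)/2 * L,  A = pi*(D/200)^2
A1 = pi*(28.5/200)^2 = 0.063794 m^2
A2 = pi*(17.7/200)^2 = 0.024606 m^2
V = (0.063794+0.024606)/2*5.3 = 0.2343 m^3

0.2343


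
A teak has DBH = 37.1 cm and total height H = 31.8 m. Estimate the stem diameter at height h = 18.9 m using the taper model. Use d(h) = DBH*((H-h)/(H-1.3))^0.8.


Taper: d(h) = DBH * ((H - h) / (H - 1.3))^0.8
Numerator = H - h = 31.8 - 18.9 = 12.9 m
Denominator = H - 1.3 = 31.8 - 1.3 = 30.5 m
Ratio = 12.9 / 30.5 = 0.42295
d = 37.1 * 0.42295^0.8 = 18.6 cm

18.6


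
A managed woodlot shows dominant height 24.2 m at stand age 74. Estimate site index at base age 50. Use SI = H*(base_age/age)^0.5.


Formula: SI = H_dom * (base_age / age)^0.5
Age ratio = 50 / 74 = 0.67568
sqrt(age_ratio) = 0.82199
SI = 24.2 * 0.82199 = 19.9 m

19.9


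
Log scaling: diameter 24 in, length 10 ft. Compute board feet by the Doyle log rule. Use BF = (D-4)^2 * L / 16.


Doyle: BF = (D - 4)^2 * L / 16
Adjusted diameter = 24 - 4 = 20 in
(D-4)^2 = 20^2 = 400
BF = 400 * 10 / 16 = 250 BF

250


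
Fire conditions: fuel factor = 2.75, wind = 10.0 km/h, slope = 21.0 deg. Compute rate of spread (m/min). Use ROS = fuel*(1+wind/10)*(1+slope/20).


Formula: ROS = fuel * (1 + wind/10) * (1 + slope/20)
Wind factor = 1 + 10.0/10 = 2.0
Slope factor = 1 + 21.0/20 = 2.05
ROS = 2.75 * 2.0 * 2.05 = 11.27 m/min

11.27


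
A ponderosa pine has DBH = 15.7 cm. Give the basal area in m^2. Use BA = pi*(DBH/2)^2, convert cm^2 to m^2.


Formula: BA = pi * (DBH/2)^2 / 10000  (cm^2 to m^2)
Radius = DBH/2 = 15.7/2 = 7.85 cm
BA = pi * 7.85^2 / 10000
   = 193.5928 cm^2 / 10000
   = 0.0194 m^2

0.0194


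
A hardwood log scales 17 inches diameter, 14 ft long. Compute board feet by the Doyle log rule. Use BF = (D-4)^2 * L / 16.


Doyle: BF = (D - 4)^2 * L / 16
Adjusted diameter = 17 - 4 = 13 in
(D-4)^2 = 13^2 = 169
BF = 169 * 14 / 16 = 148 BF

148


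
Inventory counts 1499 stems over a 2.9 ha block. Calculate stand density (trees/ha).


Formula: Stand Density = N_trees / Area_ha
Density = 1499 trees / 2.9 ha
Density = 517 trees/ha

517


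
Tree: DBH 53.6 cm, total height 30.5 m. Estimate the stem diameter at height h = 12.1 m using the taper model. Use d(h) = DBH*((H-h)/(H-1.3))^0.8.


Taper: d(h) = DBH * ((H - h) / (H - 1.3))^0.8
Numerator = H - h = 30.5 - 12.1 = 18.4 m
Denominator = H - 1.3 = 30.5 - 1.3 = 29.2 m
Ratio = 18.4 / 29.2 = 0.63014
d = 53.6 * 0.63014^0.8 = 37.0 cm

37.0


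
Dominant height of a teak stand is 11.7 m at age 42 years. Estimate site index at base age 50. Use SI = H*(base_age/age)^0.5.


Formula: SI = H_dom * (base_age / age)^0.5
Age ratio = 50 / 42 = 1.19048
sqrt(age_ratio) = 1.09109
SI = 11.7 * 1.09109 = 12.8 m

12.8


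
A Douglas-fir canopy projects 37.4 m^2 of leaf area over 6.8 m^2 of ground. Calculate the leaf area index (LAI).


Formula: LAI = total leaf area / ground area  (dimensionless)
LAI = 37.4 m^2 / 6.8 m^2
LAI = 5.5

5.5


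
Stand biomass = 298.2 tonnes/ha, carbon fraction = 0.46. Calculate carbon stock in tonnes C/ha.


Formula: Carbon Stock = Biomass * Carbon Fraction
C = 298.2 t/ha * 0.46
C = 137.2 t C/ha

137.2


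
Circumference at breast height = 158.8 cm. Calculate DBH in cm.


Formula: DBH = C / pi
DBH = 158.8 / pi
pi = 3.14159...
DBH = 50.5 cm

50.5


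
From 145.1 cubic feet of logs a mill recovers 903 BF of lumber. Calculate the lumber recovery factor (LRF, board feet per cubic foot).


Formula: LRF = Lumber Output (BF) / Log Input (ft^3)
LRF = 903 BF / 145.1 ft^3
LRF = 6.22 BF/ft^3

6.22


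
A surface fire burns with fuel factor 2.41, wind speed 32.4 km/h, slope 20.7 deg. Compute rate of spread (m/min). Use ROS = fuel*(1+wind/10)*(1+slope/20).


Formula: ROS = fuel * (1 + wind/10) * (1 + slope/20)
Wind factor = 1 + 32.4/10 = 4.24
Slope factor = 1 + 20.7/20 = 2.035
ROS = 2.41 * 4.24 * 2.035 = 20.79 m/min

20.79


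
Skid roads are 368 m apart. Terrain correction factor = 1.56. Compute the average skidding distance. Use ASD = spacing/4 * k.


Formula: ASD = (spacing / 4) * correction
Uncorrected distance = spacing / 4 = 368 / 4 = 92 m
ASD = 92 * 1.56 = 144 m

144


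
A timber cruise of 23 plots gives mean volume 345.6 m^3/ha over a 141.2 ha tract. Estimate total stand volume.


Formula: Total Volume = Mean Volume per ha * Total Area
Total Volume = 345.6 m^3/ha * 141.2 ha
Total Volume = 48799 m^3

48799


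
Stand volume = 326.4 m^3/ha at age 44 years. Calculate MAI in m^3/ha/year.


Formula: MAI = Total Volume / Stand Age
MAI = 326.4 m^3/ha / 44 years
MAI = 7.42 m^3/ha/year

7.42


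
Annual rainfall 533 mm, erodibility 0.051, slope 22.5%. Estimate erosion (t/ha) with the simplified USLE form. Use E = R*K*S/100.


Formula: E = R * K * S / 100  (simplified USLE)
R * K = 533 * 0.051 = 27.183
E = 27.183 * 22.5 / 100 = 6.12 t/ha

6.12


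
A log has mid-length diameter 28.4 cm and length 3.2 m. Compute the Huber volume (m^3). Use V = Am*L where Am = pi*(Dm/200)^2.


Huber: V = Am * L,  Am = pi*(Dm/200)^2
Am = pi*(28.4/200)^2 = 0.063347 m^2
V = 0.063347*3.2 = 0.2027 m^3

0.2027


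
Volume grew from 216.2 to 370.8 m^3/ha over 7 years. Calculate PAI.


Formula: PAI = (V_T2 - V_T1) / (T2 - T1)
Volume increment = 370.8 - 216.2 = 154.6 m^3/ha
PAI = 154.6 / 7 = 22.09 m^3/ha/year

22.09


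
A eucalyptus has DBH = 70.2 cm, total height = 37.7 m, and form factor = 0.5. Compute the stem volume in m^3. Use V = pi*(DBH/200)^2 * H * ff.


Formula: V = pi * (DBH/200)^2 * H * ff
Radius = DBH/200 = 70.2/200 = 0.351 m
Radius^2 = 0.351^2 = 0.123201 m^2
V = pi * 0.123201 * 37.7 * 0.5
V = 7.296 m^3

7.296


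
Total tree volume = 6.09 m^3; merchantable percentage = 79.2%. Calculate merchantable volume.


Formula: MV = V_total * (merchantable_pct / 100)
Merchantable fraction = 79.2% / 100 = 0.792
MV = 6.09 m^3 * 0.792 = 4.823 m^3

4.823


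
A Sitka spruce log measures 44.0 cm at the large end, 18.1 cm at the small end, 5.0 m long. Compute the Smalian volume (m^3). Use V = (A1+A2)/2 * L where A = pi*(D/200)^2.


Smalian: V = (A1 + A2)/2 * L,  A = pi*(D/200)^2
A1 = pi*(44.0/200)^2 = 0.152053 m^2
A2 = pi*(18.1/200)^2 = 0.02573 m^2
V = (0.152053+0.02573)/2*5.0 = 0.4445 m^3

0.4445


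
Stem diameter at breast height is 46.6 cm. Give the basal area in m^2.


Formula: BA = pi * (DBH/2)^2 / 10000  (cm^2 to m^2)
Radius = DBH/2 = 46.6/2 = 23.3 cm
BA = pi * 23.3^2 / 10000
   = 1705.5392 cm^2 / 10000
   = 0.1706 m^2

0.1706


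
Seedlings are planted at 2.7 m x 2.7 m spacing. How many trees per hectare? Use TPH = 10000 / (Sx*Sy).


Formula: TPH = 10000 m^2/ha / (spacing_x * spacing_y)
Area per tree = 2.7 m * 2.7 m = 7.29 m^2
TPH = 10000 / 7.29 = 1372 trees/ha

1372


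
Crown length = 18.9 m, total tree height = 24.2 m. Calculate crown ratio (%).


Formula: Crown Ratio = (Crown Length / Total Height) * 100
CR = (18.9 m / 24.2 m) * 100
CR = 0.781 * 100 = 78.1%

78.1


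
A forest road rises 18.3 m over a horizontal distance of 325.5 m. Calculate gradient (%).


Formula: Gradient = rise / run * 100
Gradient = 18.3 / 325.5 * 100 = 5.6%

5.6


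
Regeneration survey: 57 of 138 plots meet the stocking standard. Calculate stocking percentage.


Formula: Stocking % = stocked plots / total plots * 100
Stocking = 57 / 138 * 100
Stocking = 0.413 * 100 = 41.3%

41.3


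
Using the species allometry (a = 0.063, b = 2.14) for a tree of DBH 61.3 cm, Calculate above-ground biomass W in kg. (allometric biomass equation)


Formula: W = a * DBH^b  (allometric power law)
DBH^b = 61.3^2.14 = 6685.9853
W = 0.063 * 6685.9853 = 421.2 kg

421.2


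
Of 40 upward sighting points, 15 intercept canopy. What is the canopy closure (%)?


Formula: Canopy closure = covered points / total points * 100
Closure = 15 / 40 * 100
Closure = 0.375 * 100 = 37.5%

37.5


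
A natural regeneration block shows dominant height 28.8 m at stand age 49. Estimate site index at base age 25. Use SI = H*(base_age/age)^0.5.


Formula: SI = H_dom * (base_age / age)^0.5
Age ratio = 25 / 49 = 0.5102
sqrt(age_ratio) = 0.71429
SI = 28.8 * 0.71429 = 20.6 m

20.6


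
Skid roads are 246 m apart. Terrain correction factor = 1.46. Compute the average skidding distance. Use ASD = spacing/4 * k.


Formula: ASD = (spacing / 4) * correction
Uncorrected distance = spacing / 4 = 246 / 4 = 61.5 m
ASD = 61.5 * 1.46 = 90 m

90


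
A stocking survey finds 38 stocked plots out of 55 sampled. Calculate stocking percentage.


Formula: Stocking % = stocked plots / total plots * 100
Stocking = 38 / 55 * 100
Stocking = 0.6909 * 100 = 69.1%

69.1


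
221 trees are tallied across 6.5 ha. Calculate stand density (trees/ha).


Formula: Stand Density = N_trees / Area_ha
Density = 221 trees / 6.5 ha
Density = 34 trees/ha

34


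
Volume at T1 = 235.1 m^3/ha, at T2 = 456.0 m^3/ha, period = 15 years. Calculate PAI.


Formula: PAI = (V_T2 - V_T1) / (T2 - T1)
Volume increment = 456.0 - 235.1 = 220.9 m^3/ha
PAI = 220.9 / 15 = 14.73 m^3/ha/year

14.73


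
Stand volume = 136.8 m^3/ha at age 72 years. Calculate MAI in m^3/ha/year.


Formula: MAI = Total Volume / Stand Age
MAI = 136.8 m^3/ha / 72 years
MAI = 1.9 m^3/ha/year

1.9


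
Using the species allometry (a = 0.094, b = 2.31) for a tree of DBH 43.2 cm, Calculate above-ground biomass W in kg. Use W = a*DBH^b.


Formula: W = a * DBH^b  (allometric power law)
DBH^b = 43.2^2.31 = 5997.4613
W = 0.094 * 5997.4613 = 563.8 kg

563.8


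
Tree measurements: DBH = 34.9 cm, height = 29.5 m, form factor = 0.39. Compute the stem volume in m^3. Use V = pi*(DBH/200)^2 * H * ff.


Formula: V = pi * (DBH/200)^2 * H * ff
Radius = DBH/200 = 34.9/200 = 0.1745 m
Radius^2 = 0.1745^2 = 0.03045025 m^2
V = pi * 0.03045025 * 29.5 * 0.39
V = 1.101 m^3

1.101


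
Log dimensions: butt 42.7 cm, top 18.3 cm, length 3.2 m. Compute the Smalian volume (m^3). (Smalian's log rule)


Smalian: V = (A1 + A2)/2 * L,  A = pi*(D/200)^2
A1 = pi*(42.7/200)^2 = 0.143201 m^2
A2 = pi*(18.3/200)^2 = 0.026302 m^2
V = (0.143201+0.026302)/2*3.2 = 0.2712 m^3

0.2712


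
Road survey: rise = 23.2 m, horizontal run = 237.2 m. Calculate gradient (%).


Formula: Gradient = rise / run * 100
Gradient = 23.2 / 237.2 * 100 = 9.8%

9.8


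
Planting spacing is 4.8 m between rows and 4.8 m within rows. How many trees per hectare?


Formula: TPH = 10000 m^2/ha / (spacing_x * spacing_y)
Area per tree = 4.8 m * 4.8 m = 23.04 m^2
TPH = 10000 / 23.04 = 434 trees/ha

434


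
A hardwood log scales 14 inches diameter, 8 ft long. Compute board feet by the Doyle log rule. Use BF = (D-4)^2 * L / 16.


Doyle: BF = (D - 4)^2 * L / 16
Adjusted diameter = 14 - 4 = 10 in
(D-4)^2 = 10^2 = 100
BF = 100 * 8 / 16 = 50 BF

50


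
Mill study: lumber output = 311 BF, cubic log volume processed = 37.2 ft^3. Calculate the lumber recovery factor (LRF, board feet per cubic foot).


Formula: LRF = Lumber Output (BF) / Log Input (ft^3)
LRF = 311 BF / 37.2 ft^3
LRF = 8.36 BF/ft^3

8.36


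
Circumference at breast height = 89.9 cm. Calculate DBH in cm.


Formula: DBH = C / pi
DBH = 89.9 / pi
pi = 3.14159...
DBH = 28.6 cm

28.6


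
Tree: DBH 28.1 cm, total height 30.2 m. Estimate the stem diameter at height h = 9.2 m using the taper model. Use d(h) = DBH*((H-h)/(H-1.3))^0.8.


Taper: d(h) = DBH * ((H - h) / (H - 1.3))^0.8
Numerator = H - h = 30.2 - 9.2 = 21.0 m
Denominator = H - 1.3 = 30.2 - 1.3 = 28.9 m
Ratio = 21.0 / 28.9 = 0.72664
d = 28.1 * 0.72664^0.8 = 21.8 cm

21.8


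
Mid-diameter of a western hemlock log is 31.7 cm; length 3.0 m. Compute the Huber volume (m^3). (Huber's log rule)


Huber: V = Am * L,  Am = pi*(Dm/200)^2
Am = pi*(31.7/200)^2 = 0.078924 m^2
V = 0.078924*3.0 = 0.2368 m^3

0.2368


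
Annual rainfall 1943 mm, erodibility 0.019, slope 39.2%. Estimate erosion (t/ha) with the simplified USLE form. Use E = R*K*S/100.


Formula: E = R * K * S / 100  (simplified USLE)
R * K = 1943 * 0.019 = 36.917
E = 36.917 * 39.2 / 100 = 14.47 t/ha

14.47


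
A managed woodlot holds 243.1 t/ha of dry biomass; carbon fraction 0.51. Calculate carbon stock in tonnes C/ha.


Formula: Carbon Stock = Biomass * Carbon Fraction
C = 243.1 t/ha * 0.51
C = 124.0 t C/ha

124.0


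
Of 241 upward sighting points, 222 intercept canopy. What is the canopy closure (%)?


Formula: Canopy closure = covered points / total points * 100
Closure = 222 / 241 * 100
Closure = 0.9212 * 100 = 92.1%

92.1


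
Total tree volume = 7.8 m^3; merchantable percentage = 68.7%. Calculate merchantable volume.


Formula: MV = V_total * (merchantable_pct / 100)
Merchantable fraction = 68.7% / 100 = 0.687
MV = 7.8 m^3 * 0.687 = 5.359 m^3

5.359


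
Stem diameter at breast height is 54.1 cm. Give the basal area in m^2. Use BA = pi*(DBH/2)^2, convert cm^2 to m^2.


Formula: BA = pi * (DBH/2)^2 / 10000  (cm^2 to m^2)
Radius = DBH/2 = 54.1/2 = 27.05 cm
BA = pi * 27.05^2 / 10000
   = 2298.7112 cm^2 / 10000
   = 0.2299 m^2

0.2299


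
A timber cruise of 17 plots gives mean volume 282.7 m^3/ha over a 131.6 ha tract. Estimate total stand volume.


Formula: Total Volume = Mean Volume per ha * Total Area
Total Volume = 282.7 m^3/ha * 131.6 ha
Total Volume = 37203 m^3

37203


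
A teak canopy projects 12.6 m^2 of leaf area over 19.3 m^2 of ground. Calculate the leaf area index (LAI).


Formula: LAI = total leaf area / ground area  (dimensionless)
LAI = 12.6 m^2 / 19.3 m^2
LAI = 0.65

0.65


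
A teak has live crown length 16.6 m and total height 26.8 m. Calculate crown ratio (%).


Formula: Crown Ratio = (Crown Length / Total Height) * 100
CR = (16.6 m / 26.8 m) * 100
CR = 0.6194 * 100 = 61.9%

61.9


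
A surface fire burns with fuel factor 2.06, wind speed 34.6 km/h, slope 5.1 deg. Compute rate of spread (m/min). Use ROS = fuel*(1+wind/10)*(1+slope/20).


Formula: ROS = fuel * (1 + wind/10) * (1 + slope/20)
Wind factor = 1 + 34.6/10 = 4.46
Slope factor = 1 + 5.1/20 = 1.255
ROS = 2.06 * 4.46 * 1.255 = 11.53 m/min

11.53


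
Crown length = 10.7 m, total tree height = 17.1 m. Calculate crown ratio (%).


Formula: Crown Ratio = (Crown Length / Total Height) * 100
CR = (10.7 m / 17.1 m) * 100
CR = 0.6257 * 100 = 62.6%

62.6


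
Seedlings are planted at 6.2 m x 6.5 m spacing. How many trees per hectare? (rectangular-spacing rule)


Formula: TPH = 10000 m^2/ha / (spacing_x * spacing_y)
Area per tree = 6.2 m * 6.5 m = 40.3 m^2
TPH = 10000 / 40.3 = 248 trees/ha

248


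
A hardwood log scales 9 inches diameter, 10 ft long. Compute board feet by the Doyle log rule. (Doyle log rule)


Doyle: BF = (D - 4)^2 * L / 16
Adjusted diameter = 9 - 4 = 5 in
(D-4)^2 = 5^2 = 25
BF = 25 * 10 / 16 = 16 BF

16


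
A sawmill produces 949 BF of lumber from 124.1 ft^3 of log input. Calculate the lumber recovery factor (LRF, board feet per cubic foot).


Formula: LRF = Lumber Output (BF) / Log Input (ft^3)
LRF = 949 BF / 124.1 ft^3
LRF = 7.65 BF/ft^3

7.65


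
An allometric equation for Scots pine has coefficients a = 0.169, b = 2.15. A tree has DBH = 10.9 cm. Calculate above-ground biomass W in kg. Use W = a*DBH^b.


Formula: W = a * DBH^b  (allometric power law)
DBH^b = 10.9^2.15 = 170.0071
W = 0.169 * 170.0071 = 28.7 kg

28.7


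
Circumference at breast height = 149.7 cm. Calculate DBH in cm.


Formula: DBH = C / pi
DBH = 149.7 / pi
pi = 3.14159...
DBH = 47.7 cm

47.7


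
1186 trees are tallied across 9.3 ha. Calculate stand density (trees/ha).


Formula: Stand Density = N_trees / Area_ha
Density = 1186 trees / 9.3 ha
Density = 128 trees/ha

128


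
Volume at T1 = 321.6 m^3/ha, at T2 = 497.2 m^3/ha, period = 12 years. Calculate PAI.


Formula: PAI = (V_T2 - V_T1) / (T2 - T1)
Volume increment = 497.2 - 321.6 = 175.6 m^3/ha
PAI = 175.6 / 12 = 14.63 m^3/ha/year

14.63


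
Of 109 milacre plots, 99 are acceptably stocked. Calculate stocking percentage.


Formula: Stocking % = stocked plots / total plots * 100
Stocking = 99 / 109 * 100
Stocking = 0.9083 * 100 = 90.8%

90.8


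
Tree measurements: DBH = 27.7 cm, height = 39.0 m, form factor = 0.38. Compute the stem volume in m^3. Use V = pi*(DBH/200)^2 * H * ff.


Formula: V = pi * (DBH/200)^2 * H * ff
Radius = DBH/200 = 27.7/200 = 0.1385 m
Radius^2 = 0.1385^2 = 0.01918225 m^2
V = pi * 0.01918225 * 39.0 * 0.38
V = 0.893 m^3

0.893


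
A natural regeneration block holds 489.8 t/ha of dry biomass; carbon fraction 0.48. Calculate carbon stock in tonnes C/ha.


Formula: Carbon Stock = Biomass * Carbon Fraction
C = 489.8 t/ha * 0.48
C = 235.1 t C/ha

235.1


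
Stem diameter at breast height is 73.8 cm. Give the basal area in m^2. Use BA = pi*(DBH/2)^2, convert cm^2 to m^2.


Formula: BA = pi * (DBH/2)^2 / 10000  (cm^2 to m^2)
Radius = DBH/2 = 73.8/2 = 36.9 cm
BA = pi * 36.9^2 / 10000
   = 4277.624 cm^2 / 10000
   = 0.4278 m^2

0.4278


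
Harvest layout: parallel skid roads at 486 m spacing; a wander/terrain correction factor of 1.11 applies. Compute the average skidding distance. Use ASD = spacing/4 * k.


Formula: ASD = (spacing / 4) * correction
Uncorrected distance = spacing / 4 = 486 / 4 = 121.5 m
ASD = 121.5 * 1.11 = 135 m

135


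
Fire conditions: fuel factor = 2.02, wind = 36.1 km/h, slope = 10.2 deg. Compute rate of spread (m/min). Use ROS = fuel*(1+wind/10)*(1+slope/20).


Formula: ROS = fuel * (1 + wind/10) * (1 + slope/20)
Wind factor = 1 + 36.1/10 = 4.61
Slope factor = 1 + 10.2/20 = 1.51
ROS = 2.02 * 4.61 * 1.51 = 14.06 m/min

14.06


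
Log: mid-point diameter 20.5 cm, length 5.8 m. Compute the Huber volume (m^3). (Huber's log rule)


Huber: V = Am * L,  Am = pi*(Dm/200)^2
Am = pi*(20.5/200)^2 = 0.033006 m^2
V = 0.033006*5.8 = 0.1914 m^3

0.1914


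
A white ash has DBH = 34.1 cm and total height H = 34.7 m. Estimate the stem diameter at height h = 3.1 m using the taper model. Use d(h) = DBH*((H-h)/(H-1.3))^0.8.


Taper: d(h) = DBH * ((H - h) / (H - 1.3))^0.8
Numerator = H - h = 34.7 - 3.1 = 31.6 m
Denominator = H - 1.3 = 34.7 - 1.3 = 33.4 m
Ratio = 31.6 / 33.4 = 0.94611
d = 34.1 * 0.94611^0.8 = 32.6 cm

32.6


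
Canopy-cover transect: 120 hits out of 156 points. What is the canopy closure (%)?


Formula: Canopy closure = covered points / total points * 100
Closure = 120 / 156 * 100
Closure = 0.7692 * 100 = 76.9%

76.9


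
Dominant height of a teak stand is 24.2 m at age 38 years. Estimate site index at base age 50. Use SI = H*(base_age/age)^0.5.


Formula: SI = H_dom * (base_age / age)^0.5
Age ratio = 50 / 38 = 1.31579
sqrt(age_ratio) = 1.14708
SI = 24.2 * 1.14708 = 27.8 m

27.8


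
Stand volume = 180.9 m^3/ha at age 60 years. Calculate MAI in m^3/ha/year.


Formula: MAI = Total Volume / Stand Age
MAI = 180.9 m^3/ha / 60 years
MAI = 3.02 m^3/ha/year

3.02


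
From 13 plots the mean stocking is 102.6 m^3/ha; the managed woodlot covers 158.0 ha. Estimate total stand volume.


Formula: Total Volume = Mean Volume per ha * Total Area
Total Volume = 102.6 m^3/ha * 158.0 ha
Total Volume = 16211 m^3

16211


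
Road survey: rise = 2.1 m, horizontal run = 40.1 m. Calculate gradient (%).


Formula: Gradient = rise / run * 100
Gradient = 2.1 / 40.1 * 100 = 5.2%

5.2


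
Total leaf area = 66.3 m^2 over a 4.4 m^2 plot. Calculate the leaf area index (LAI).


Formula: LAI = total leaf area / ground area  (dimensionless)
LAI = 66.3 m^2 / 4.4 m^2
LAI = 15.07

15.07


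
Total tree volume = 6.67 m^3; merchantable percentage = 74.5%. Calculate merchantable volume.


Formula: MV = V_total * (merchantable_pct / 100)
Merchantable fraction = 74.5% / 100 = 0.745
MV = 6.67 m^3 * 0.745 = 4.969 m^3

4.969


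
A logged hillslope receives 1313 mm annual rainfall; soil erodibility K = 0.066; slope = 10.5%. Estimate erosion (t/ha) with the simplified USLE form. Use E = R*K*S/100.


Formula: E = R * K * S / 100  (simplified USLE)
R * K = 1313 * 0.066 = 86.658
E = 86.658 * 10.5 / 100 = 9.1 t/ha

9.1


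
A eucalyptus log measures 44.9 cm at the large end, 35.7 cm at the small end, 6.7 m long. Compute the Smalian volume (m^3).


Smalian: V = (A1 + A2)/2 * L,  A = pi*(D/200)^2
A1 = pi*(44.9/200)^2 = 0.158337 m^2
A2 = pi*(35.7/200)^2 = 0.100098 m^2
V = (0.158337+0.100098)/2*6.7 = 0.8658 m^3

0.8658


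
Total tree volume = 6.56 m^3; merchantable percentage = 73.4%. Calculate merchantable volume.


Formula: MV = V_total * (merchantable_pct / 100)
Merchantable fraction = 73.4% / 100 = 0.734
MV = 6.56 m^3 * 0.734 = 4.815 m^3

4.815


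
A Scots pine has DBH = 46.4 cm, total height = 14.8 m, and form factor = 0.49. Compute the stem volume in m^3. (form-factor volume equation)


Formula: V = pi * (DBH/200)^2 * H * ff
Radius = DBH/200 = 46.4/200 = 0.232 m
Radius^2 = 0.232^2 = 0.053824 m^2
V = pi * 0.053824 * 14.8 * 0.49
V = 1.226 m^3

1.226


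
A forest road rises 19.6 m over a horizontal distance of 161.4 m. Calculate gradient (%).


Formula: Gradient = rise / run * 100
Gradient = 19.6 / 161.4 * 100 = 12.1%

12.1


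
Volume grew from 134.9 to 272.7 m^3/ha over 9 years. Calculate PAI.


Formula: PAI = (V_T2 - V_T1) / (T2 - T1)
Volume increment = 272.7 - 134.9 = 137.8 m^3/ha
PAI = 137.8 / 9 = 15.31 m^3/ha/year

15.31


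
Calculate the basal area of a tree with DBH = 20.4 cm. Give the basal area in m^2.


Formula: BA = pi * (DBH/2)^2 / 10000  (cm^2 to m^2)
Radius = DBH/2 = 20.4/2 = 10.2 cm
BA = pi * 10.2^2 / 10000
   = 326.8513 cm^2 / 10000
   = 0.0327 m^2

0.0327


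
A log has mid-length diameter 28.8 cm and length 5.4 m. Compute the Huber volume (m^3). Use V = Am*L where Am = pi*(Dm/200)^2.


Huber: V = Am * L,  Am = pi*(Dm/200)^2
Am = pi*(28.8/200)^2 = 0.065144 m^2
V = 0.065144*5.4 = 0.3518 m^3

0.3518


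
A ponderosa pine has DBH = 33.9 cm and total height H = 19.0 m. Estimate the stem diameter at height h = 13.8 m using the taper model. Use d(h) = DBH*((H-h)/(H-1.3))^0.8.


Taper: d(h) = DBH * ((H - h) / (H - 1.3))^0.8
Numerator = H - h = 19.0 - 13.8 = 5.2 m
Denominator = H - 1.3 = 19.0 - 1.3 = 17.7 m
Ratio = 5.2 / 17.7 = 0.29379
d = 33.9 * 0.29379^0.8 = 12.7 cm

12.7


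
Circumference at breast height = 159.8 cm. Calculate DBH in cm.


Formula: DBH = C / pi
DBH = 159.8 / pi
pi = 3.14159...
DBH = 50.9 cm

50.9


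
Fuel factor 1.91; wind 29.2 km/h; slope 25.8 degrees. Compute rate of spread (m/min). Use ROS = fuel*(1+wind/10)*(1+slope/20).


Formula: ROS = fuel * (1 + wind/10) * (1 + slope/20)
Wind factor = 1 + 29.2/10 = 3.92
Slope factor = 1 + 25.8/20 = 2.29
ROS = 1.91 * 3.92 * 2.29 = 17.15 m/min

17.15


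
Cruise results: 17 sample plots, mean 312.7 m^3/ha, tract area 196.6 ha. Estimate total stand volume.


Formula: Total Volume = Mean Volume per ha * Total Area
Total Volume = 312.7 m^3/ha * 196.6 ha
Total Volume = 61477 m^3

61477


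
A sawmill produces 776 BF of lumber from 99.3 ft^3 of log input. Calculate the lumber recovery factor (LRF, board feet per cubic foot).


Formula: LRF = Lumber Output (BF) / Log Input (ft^3)
LRF = 776 BF / 99.3 ft^3
LRF = 7.81 BF/ft^3

7.81


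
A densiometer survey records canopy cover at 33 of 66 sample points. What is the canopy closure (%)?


Formula: Canopy closure = covered points / total points * 100
Closure = 33 / 66 * 100
Closure = 0.5 * 100 = 50.0%

50.0


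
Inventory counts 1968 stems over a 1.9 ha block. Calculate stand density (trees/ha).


Formula: Stand Density = N_trees / Area_ha
Density = 1968 trees / 1.9 ha
Density = 1036 trees/ha

1036


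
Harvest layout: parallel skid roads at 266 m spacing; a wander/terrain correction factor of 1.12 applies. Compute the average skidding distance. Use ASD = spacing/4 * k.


Formula: ASD = (spacing / 4) * correction
Uncorrected distance = spacing / 4 = 266 / 4 = 66.5 m
ASD = 66.5 * 1.12 = 74 m

74


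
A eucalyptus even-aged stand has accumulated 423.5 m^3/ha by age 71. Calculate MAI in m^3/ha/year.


Formula: MAI = Total Volume / Stand Age
MAI = 423.5 m^3/ha / 71 years
MAI = 5.96 m^3/ha/year

5.96


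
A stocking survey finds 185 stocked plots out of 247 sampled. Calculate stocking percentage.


Formula: Stocking % = stocked plots / total plots * 100
Stocking = 185 / 247 * 100
Stocking = 0.749 * 100 = 74.9%

74.9


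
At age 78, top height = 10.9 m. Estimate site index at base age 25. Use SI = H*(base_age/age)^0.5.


Formula: SI = H_dom * (base_age / age)^0.5
Age ratio = 25 / 78 = 0.32051
sqrt(age_ratio) = 0.56614
SI = 10.9 * 0.56614 = 6.2 m

6.2


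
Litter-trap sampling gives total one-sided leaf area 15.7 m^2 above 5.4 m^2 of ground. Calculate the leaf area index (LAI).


Formula: LAI = total leaf area / ground area  (dimensionless)
LAI = 15.7 m^2 / 5.4 m^2
LAI = 2.91

2.91


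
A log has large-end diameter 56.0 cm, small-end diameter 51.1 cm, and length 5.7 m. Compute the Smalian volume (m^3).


Smalian: V = (A1 + A2)/2 * L,  A = pi*(D/200)^2
A1 = pi*(56.0/200)^2 = 0.246301 m^2
A2 = pi*(51.1/200)^2 = 0.205084 m^2
V = (0.246301+0.205084)/2*5.7 = 1.2864 m^3

1.2864


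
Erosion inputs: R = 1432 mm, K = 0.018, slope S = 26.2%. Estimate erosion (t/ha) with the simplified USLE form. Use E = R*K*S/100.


Formula: E = R * K * S / 100  (simplified USLE)
R * K = 1432 * 0.018 = 25.776
E = 25.776 * 26.2 / 100 = 6.75 t/ha

6.75


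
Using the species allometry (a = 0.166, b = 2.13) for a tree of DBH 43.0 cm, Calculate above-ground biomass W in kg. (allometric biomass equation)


Formula: W = a * DBH^b  (allometric power law)
DBH^b = 43.0^2.13 = 3015.0034
W = 0.166 * 3015.0034 = 500.5 kg

500.5


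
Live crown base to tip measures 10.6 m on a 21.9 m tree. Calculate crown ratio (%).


Formula: Crown Ratio = (Crown Length / Total Height) * 100
CR = (10.6 m / 21.9 m) * 100
CR = 0.484 * 100 = 48.4%

48.4


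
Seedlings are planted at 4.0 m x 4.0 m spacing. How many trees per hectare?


Formula: TPH = 10000 m^2/ha / (spacing_x * spacing_y)
Area per tree = 4.0 m * 4.0 m = 16.0 m^2
TPH = 10000 / 16.0 = 625 trees/ha

625


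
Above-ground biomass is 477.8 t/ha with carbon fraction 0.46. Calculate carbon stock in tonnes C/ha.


Formula: Carbon Stock = Biomass * Carbon Fraction
C = 477.8 t/ha * 0.46
C = 219.8 t C/ha

219.8


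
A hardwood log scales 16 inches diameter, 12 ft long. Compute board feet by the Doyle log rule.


Doyle: BF = (D - 4)^2 * L / 16
Adjusted diameter = 16 - 4 = 12 in
(D-4)^2 = 12^2 = 144
BF = 144 * 12 / 16 = 108 BF

108


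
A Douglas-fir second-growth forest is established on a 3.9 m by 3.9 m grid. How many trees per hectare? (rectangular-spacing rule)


Formula: TPH = 10000 m^2/ha / (spacing_x * spacing_y)
Area per tree = 3.9 m * 3.9 m = 15.21 m^2
TPH = 10000 / 15.21 = 657 trees/ha

657


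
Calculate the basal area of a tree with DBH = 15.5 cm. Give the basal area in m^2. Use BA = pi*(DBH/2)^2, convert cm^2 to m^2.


Formula: BA = pi * (DBH/2)^2 / 10000  (cm^2 to m^2)
Radius = DBH/2 = 15.5/2 = 7.75 cm
BA = pi * 7.75^2 / 10000
   = 188.6919 cm^2 / 10000
   = 0.0189 m^2

0.0189


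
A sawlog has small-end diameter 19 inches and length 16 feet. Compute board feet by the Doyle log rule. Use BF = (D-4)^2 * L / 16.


Doyle: BF = (D - 4)^2 * L / 16
Adjusted diameter = 19 - 4 = 15 in
(D-4)^2 = 15^2 = 225
BF = 225 * 16 / 16 = 225 BF

225


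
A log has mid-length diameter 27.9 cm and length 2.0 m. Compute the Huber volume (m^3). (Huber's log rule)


Huber: V = Am * L,  Am = pi*(Dm/200)^2
Am = pi*(27.9/200)^2 = 0.061136 m^2
V = 0.061136*2.0 = 0.1223 m^3

0.1223


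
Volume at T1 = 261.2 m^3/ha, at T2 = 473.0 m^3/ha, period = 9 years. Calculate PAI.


Formula: PAI = (V_T2 - V_T1) / (T2 - T1)
Volume increment = 473.0 - 261.2 = 211.8 m^3/ha
PAI = 211.8 / 9 = 23.53 m^3/ha/year

23.53


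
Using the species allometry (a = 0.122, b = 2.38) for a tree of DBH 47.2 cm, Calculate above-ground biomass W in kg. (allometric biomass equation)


Formula: W = a * DBH^b  (allometric power law)
DBH^b = 47.2^2.38 = 9637.8898
W = 0.122 * 9637.8898 = 1175.8 kg

1175.8


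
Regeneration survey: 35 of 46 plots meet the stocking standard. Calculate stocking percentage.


Formula: Stocking % = stocked plots / total plots * 100
Stocking = 35 / 46 * 100
Stocking = 0.7609 * 100 = 76.1%

76.1


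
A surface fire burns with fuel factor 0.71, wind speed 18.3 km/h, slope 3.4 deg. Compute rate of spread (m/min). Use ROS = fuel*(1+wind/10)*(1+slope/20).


Formula: ROS = fuel * (1 + wind/10) * (1 + slope/20)
Wind factor = 1 + 18.3/10 = 2.83
Slope factor = 1 + 3.4/20 = 1.17
ROS = 0.71 * 2.83 * 1.17 = 2.35 m/min

2.35


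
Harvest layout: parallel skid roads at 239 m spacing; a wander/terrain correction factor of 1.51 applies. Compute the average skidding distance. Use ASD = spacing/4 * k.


Formula: ASD = (spacing / 4) * correction
Uncorrected distance = spacing / 4 = 239 / 4 = 59.75 m
ASD = 59.75 * 1.51 = 90 m

90


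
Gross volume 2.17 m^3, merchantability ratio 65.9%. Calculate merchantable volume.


Formula: MV = V_total * (merchantable_pct / 100)
Merchantable fraction = 65.9% / 100 = 0.659
MV = 2.17 m^3 * 0.659 = 1.43 m^3

1.43


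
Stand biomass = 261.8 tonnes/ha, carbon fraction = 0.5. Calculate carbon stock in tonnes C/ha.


Formula: Carbon Stock = Biomass * Carbon Fraction
C = 261.8 t/ha * 0.5
C = 130.9 t C/ha

130.9


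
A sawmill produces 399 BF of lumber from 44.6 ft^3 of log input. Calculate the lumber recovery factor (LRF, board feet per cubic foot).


Formula: LRF = Lumber Output (BF) / Log Input (ft^3)
LRF = 399 BF / 44.6 ft^3
LRF = 8.95 BF/ft^3

8.95


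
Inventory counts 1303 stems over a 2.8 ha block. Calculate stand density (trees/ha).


Formula: Stand Density = N_trees / Area_ha
Density = 1303 trees / 2.8 ha
Density = 465 trees/ha

465


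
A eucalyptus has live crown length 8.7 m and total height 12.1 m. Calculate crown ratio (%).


Formula: Crown Ratio = (Crown Length / Total Height) * 100
CR = (8.7 m / 12.1 m) * 100
CR = 0.719 * 100 = 71.9%

71.9


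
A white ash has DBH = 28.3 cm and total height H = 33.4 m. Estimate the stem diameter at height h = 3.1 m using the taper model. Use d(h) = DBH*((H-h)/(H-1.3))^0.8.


Taper: d(h) = DBH * ((H - h) / (H - 1.3))^0.8
Numerator = H - h = 33.4 - 3.1 = 30.3 m
Denominator = H - 1.3 = 33.4 - 1.3 = 32.1 m
Ratio = 30.3 / 32.1 = 0.94393
d = 28.3 * 0.94393^0.8 = 27.0 cm

27.0
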